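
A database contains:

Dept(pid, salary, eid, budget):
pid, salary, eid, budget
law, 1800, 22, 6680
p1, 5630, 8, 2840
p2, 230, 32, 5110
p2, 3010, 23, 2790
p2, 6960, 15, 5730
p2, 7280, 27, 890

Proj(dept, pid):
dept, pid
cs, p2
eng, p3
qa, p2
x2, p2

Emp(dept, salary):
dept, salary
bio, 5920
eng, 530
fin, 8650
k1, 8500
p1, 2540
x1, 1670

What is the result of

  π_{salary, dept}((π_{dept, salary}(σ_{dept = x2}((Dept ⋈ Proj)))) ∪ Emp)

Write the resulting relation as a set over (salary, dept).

Joining Dept and Proj on pid yields {(p2, 230, 32, 5110, cs), (p2, 230, 32, 5110, qa), (p2, 230, 32, 5110, x2), (p2, 3010, 23, 2790, cs), (p2, 3010, 23, 2790, qa), (p2, 3010, 23, 2790, x2), (p2, 6960, 15, 5730, cs), (p2, 6960, 15, 5730, qa), (p2, 6960, 15, 5730, x2), (p2, 7280, 27, 890, cs), (p2, 7280, 27, 890, qa), (p2, 7280, 27, 890, x2)}.
Apply σ_{dept = x2}; surviving tuples: {(p2, 230, 32, 5110, x2), (p2, 3010, 23, 2790, x2), (p2, 6960, 15, 5730, x2), (p2, 7280, 27, 890, x2)}
π[dept, salary]: project onto (dept, salary) → {(x2, 230), (x2, 3010), (x2, 6960), (x2, 7280)}
Set union of the two operands is {(bio, 5920), (eng, 530), (fin, 8650), (k1, 8500), (p1, 2540), (x1, 1670), (x2, 230), (x2, 3010), (x2, 6960), (x2, 7280)}.
π[salary, dept]: project onto (salary, dept) → {(1670, x1), (230, x2), (2540, p1), (3010, x2), (530, eng), (5920, bio), (6960, x2), (7280, x2), (8500, k1), (8650, fin)}

{(1670, x1), (230, x2), (2540, p1), (3010, x2), (530, eng), (5920, bio), (6960, x2), (7280, x2), (8500, k1), (8650, fin)}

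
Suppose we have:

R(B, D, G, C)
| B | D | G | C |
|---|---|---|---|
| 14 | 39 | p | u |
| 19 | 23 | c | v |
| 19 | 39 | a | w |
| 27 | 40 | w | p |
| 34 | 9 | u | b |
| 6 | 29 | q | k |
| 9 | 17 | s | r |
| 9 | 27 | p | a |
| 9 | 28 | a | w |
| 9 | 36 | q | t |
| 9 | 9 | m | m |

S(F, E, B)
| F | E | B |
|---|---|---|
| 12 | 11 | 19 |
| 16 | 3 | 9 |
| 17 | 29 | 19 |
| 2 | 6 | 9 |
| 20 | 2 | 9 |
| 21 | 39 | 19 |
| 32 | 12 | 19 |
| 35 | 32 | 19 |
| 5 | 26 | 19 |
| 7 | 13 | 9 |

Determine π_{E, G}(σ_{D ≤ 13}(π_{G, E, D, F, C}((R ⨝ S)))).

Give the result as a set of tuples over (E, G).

Natural join on B: {(19, 23, c, v, 12, 11), (19, 23, c, v, 17, 29), (19, 23, c, v, 21, 39), (19, 23, c, v, 32, 12), (19, 23, c, v, 35, 32), (19, 23, c, v, 5, 26), (19, 39, a, w, 12, 11), (19, 39, a, w, 17, 29), (19, 39, a, w, 21, 39), (19, 39, a, w, 32, 12), (19, 39, a, w, 35, 32), (19, 39, a, w, 5, 26), (9, 17, s, r, 16, 3), (9, 17, s, r, 2, 6), (9, 17, s, r, 20, 2), (9, 17, s, r, 7, 13), (9, 27, p, a, 16, 3), (9, 27, p, a, 2, 6), (9, 27, p, a, 20, 2), (9, 27, p, a, 7, 13), (9, 28, a, w, 16, 3), (9, 28, a, w, 2, 6), (9, 28, a, w, 20, 2), (9, 28, a, w, 7, 13), (9, 36, q, t, 16, 3), (9, 36, q, t, 2, 6), (9, 36, q, t, 20, 2), (9, 36, q, t, 7, 13), (9, 9, m, m, 16, 3), (9, 9, m, m, 2, 6), (9, 9, m, m, 20, 2), (9, 9, m, m, 7, 13)}
π[G, E, D, F, C]: project onto (G, E, D, F, C) → {(a, 11, 39, 12, w), (a, 12, 39, 32, w), (a, 13, 28, 7, w), (a, 2, 28, 20, w), (a, 26, 39, 5, w), (a, 29, 39, 17, w), (a, 3, 28, 16, w), (a, 32, 39, 35, w), (a, 39, 39, 21, w), (a, 6, 28, 2, w), (c, 11, 23, 12, v), (c, 12, 23, 32, v), (c, 26, 23, 5, v), (c, 29, 23, 17, v), (c, 32, 23, 35, v), (c, 39, 23, 21, v), (m, 13, 9, 7, m), (m, 2, 9, 20, m), (m, 3, 9, 16, m), (m, 6, 9, 2, m), (p, 13, 27, 7, a), (p, 2, 27, 20, a), (p, 3, 27, 16, a), (p, 6, 27, 2, a), (q, 13, 36, 7, t), (q, 2, 36, 20, t), (q, 3, 36, 16, t), (q, 6, 36, 2, t), (s, 13, 17, 7, r), (s, 2, 17, 20, r), (s, 3, 17, 16, r), (s, 6, 17, 2, r)}
σ[D ≤ 13]: keep tuples satisfying D ≤ 13 → {(m, 13, 9, 7, m), (m, 2, 9, 20, m), (m, 3, 9, 16, m), (m, 6, 9, 2, m)}
π[E, G]: project onto (E, G) → {(13, m), (2, m), (3, m), (6, m)}

{(13, m), (2, m), (3, m), (6, m)}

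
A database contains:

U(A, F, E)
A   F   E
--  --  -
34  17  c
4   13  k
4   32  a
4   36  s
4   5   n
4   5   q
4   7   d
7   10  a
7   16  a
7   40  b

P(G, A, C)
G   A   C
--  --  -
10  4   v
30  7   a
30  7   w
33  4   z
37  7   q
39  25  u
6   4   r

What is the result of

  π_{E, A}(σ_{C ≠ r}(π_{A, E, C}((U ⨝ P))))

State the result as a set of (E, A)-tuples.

{(a, 4), (a, 7), (b, 7), (d, 4), (k, 4), (n, 4), (q, 4), (s, 4)}

Joining U and P on A yields {(4, 13, k, 10, v), (4, 13, k, 33, z), (4, 13, k, 6, r), (4, 32, a, 10, v), (4, 32, a, 33, z), (4, 32, a, 6, r), (4, 36, s, 10, v), (4, 36, s, 33, z), (4, 36, s, 6, r), (4, 5, n, 10, v), (4, 5, n, 33, z), (4, 5, n, 6, r), (4, 5, q, 10, v), (4, 5, q, 33, z), (4, 5, q, 6, r), (4, 7, d, 10, v), (4, 7, d, 33, z), (4, 7, d, 6, r), (7, 10, a, 30, a), (7, 10, a, 30, w), (7, 10, a, 37, q), (7, 16, a, 30, a), (7, 16, a, 30, w), (7, 16, a, 37, q), (7, 40, b, 30, a), (7, 40, b, 30, w), (7, 40, b, 37, q)}.
Projecting to A, E, C (3 duplicate(s) eliminated): {(4, a, r), (4, a, v), (4, a, z), (4, d, r), (4, d, v), (4, d, z), (4, k, r), (4, k, v), (4, k, z), (4, n, r), (4, n, v), (4, n, z), (4, q, r), (4, q, v), (4, q, z), (4, s, r), (4, s, v), (4, s, z), (7, a, a), (7, a, q), (7, a, w), (7, b, a), (7, b, q), (7, b, w)}
σ[C ≠ r]: keep tuples satisfying C ≠ r → {(4, a, v), (4, a, z), (4, d, v), (4, d, z), (4, k, v), (4, k, z), (4, n, v), (4, n, z), (4, q, v), (4, q, z), (4, s, v), (4, s, z), (7, a, a), (7, a, q), (7, a, w), (7, b, a), (7, b, q), (7, b, w)}
Projecting to E, A (10 duplicate(s) eliminated): {(a, 4), (a, 7), (b, 7), (d, 4), (k, 4), (n, 4), (q, 4), (s, 4)}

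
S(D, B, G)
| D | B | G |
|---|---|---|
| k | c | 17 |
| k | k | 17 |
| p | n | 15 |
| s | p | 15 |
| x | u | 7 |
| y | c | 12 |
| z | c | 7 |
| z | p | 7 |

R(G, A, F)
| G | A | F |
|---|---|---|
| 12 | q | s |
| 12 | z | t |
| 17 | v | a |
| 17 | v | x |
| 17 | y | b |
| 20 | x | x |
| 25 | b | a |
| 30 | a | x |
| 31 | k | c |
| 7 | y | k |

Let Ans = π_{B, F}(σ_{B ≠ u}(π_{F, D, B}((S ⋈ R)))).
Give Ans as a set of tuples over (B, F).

{(c, a), (c, b), (c, k), (c, s), (c, t), (c, x), (k, a), (k, b), (k, x), (p, k)}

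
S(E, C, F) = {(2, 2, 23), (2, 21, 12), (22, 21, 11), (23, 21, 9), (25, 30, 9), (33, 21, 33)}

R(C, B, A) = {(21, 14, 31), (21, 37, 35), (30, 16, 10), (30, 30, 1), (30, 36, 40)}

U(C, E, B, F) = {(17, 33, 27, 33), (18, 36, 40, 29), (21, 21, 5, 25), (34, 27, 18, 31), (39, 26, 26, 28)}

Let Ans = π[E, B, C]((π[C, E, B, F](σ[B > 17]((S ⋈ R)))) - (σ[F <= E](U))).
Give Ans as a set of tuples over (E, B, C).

Natural join on C: {(2, 21, 12, 14, 31), (2, 21, 12, 37, 35), (22, 21, 11, 14, 31), (22, 21, 11, 37, 35), (23, 21, 9, 14, 31), (23, 21, 9, 37, 35), (25, 30, 9, 16, 10), (25, 30, 9, 30, 1), (25, 30, 9, 36, 40), (33, 21, 33, 14, 31), (33, 21, 33, 37, 35)}
Selection B > 17: {(2, 21, 12, 37, 35), (22, 21, 11, 37, 35), (23, 21, 9, 37, 35), (25, 30, 9, 30, 1), (25, 30, 9, 36, 40), (33, 21, 33, 37, 35)}
Keep only column(s) C, E, B, F: {(21, 2, 37, 12), (21, 22, 37, 11), (21, 23, 37, 9), (21, 33, 37, 33), (30, 25, 30, 9), (30, 25, 36, 9)}
Selection F <= E: {(17, 33, 27, 33), (18, 36, 40, 29)}
Difference: {(21, 2, 37, 12), (21, 22, 37, 11), (21, 23, 37, 9), (21, 33, 37, 33), (30, 25, 30, 9), (30, 25, 36, 9)} with {(17, 33, 27, 33), (18, 36, 40, 29)} → {(21, 2, 37, 12), (21, 22, 37, 11), (21, 23, 37, 9), (21, 33, 37, 33), (30, 25, 30, 9), (30, 25, 36, 9)}
Keep only column(s) E, B, C: {(2, 37, 21), (22, 37, 21), (23, 37, 21), (25, 30, 30), (25, 36, 30), (33, 37, 21)}

{(2, 37, 21), (22, 37, 21), (23, 37, 21), (25, 30, 30), (25, 36, 30), (33, 37, 21)}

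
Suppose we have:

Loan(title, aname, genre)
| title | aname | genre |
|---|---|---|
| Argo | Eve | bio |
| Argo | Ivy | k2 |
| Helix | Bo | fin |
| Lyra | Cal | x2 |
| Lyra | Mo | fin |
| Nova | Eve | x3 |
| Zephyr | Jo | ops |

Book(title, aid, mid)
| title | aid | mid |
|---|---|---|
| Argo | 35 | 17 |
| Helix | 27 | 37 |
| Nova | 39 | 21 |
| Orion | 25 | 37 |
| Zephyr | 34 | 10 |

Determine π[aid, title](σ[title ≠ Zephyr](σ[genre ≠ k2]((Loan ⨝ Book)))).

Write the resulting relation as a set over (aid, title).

Loan ⋈ Book (natural join on title): {(Argo, Eve, bio, 35, 17), (Argo, Ivy, k2, 35, 17), (Helix, Bo, fin, 27, 37), (Nova, Eve, x3, 39, 21), (Zephyr, Jo, ops, 34, 10)}
Selection genre ≠ k2: {(Argo, Eve, bio, 35, 17), (Helix, Bo, fin, 27, 37), (Nova, Eve, x3, 39, 21), (Zephyr, Jo, ops, 34, 10)}
Selection title ≠ Zephyr: {(Argo, Eve, bio, 35, 17), (Helix, Bo, fin, 27, 37), (Nova, Eve, x3, 39, 21)}
Keep only column(s) aid, title: {(27, Helix), (35, Argo), (39, Nova)}

{(27, Helix), (35, Argo), (39, Nova)}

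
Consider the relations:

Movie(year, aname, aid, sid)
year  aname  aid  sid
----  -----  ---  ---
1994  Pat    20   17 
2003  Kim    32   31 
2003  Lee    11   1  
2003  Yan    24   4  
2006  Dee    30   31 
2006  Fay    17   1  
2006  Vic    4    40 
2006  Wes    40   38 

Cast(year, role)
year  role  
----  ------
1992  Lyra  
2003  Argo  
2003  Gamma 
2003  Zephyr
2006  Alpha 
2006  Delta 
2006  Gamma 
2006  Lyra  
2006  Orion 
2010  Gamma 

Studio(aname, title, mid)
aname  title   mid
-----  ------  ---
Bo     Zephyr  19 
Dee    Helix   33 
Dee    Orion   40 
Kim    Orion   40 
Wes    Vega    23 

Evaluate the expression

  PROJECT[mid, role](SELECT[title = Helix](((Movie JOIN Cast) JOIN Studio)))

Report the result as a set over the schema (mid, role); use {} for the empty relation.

Joining Movie and Cast on year yields {(2003, Kim, 32, 31, Argo), (2003, Kim, 32, 31, Gamma), (2003, Kim, 32, 31, Zephyr), (2003, Lee, 11, 1, Argo), (2003, Lee, 11, 1, Gamma), (2003, Lee, 11, 1, Zephyr), (2003, Yan, 24, 4, Argo), (2003, Yan, 24, 4, Gamma), (2003, Yan, 24, 4, Zephyr), (2006, Dee, 30, 31, Alpha), (2006, Dee, 30, 31, Delta), (2006, Dee, 30, 31, Gamma), (2006, Dee, 30, 31, Lyra), (2006, Dee, 30, 31, Orion), (2006, Fay, 17, 1, Alpha), (2006, Fay, 17, 1, Delta), (2006, Fay, 17, 1, Gamma), (2006, Fay, 17, 1, Lyra), (2006, Fay, 17, 1, Orion), (2006, Vic, 4, 40, Alpha), (2006, Vic, 4, 40, Delta), (2006, Vic, 4, 40, Gamma), (2006, Vic, 4, 40, Lyra), (2006, Vic, 4, 40, Orion), (2006, Wes, 40, 38, Alpha), (2006, Wes, 40, 38, Delta), (2006, Wes, 40, 38, Gamma), (2006, Wes, 40, 38, Lyra), (2006, Wes, 40, 38, Orion)}.
Joining (Movie JOIN Cast) and Studio on aname yields {(2003, Kim, 32, 31, Argo, Orion, 40), (2003, Kim, 32, 31, Gamma, Orion, 40), (2003, Kim, 32, 31, Zephyr, Orion, 40), (2006, Dee, 30, 31, Alpha, Helix, 33), (2006, Dee, 30, 31, Alpha, Orion, 40), (2006, Dee, 30, 31, Delta, Helix, 33), (2006, Dee, 30, 31, Delta, Orion, 40), (2006, Dee, 30, 31, Gamma, Helix, 33), (2006, Dee, 30, 31, Gamma, Orion, 40), (2006, Dee, 30, 31, Lyra, Helix, 33), (2006, Dee, 30, 31, Lyra, Orion, 40), (2006, Dee, 30, 31, Orion, Helix, 33), (2006, Dee, 30, 31, Orion, Orion, 40), (2006, Wes, 40, 38, Alpha, Vega, 23), (2006, Wes, 40, 38, Delta, Vega, 23), (2006, Wes, 40, 38, Gamma, Vega, 23), (2006, Wes, 40, 38, Lyra, Vega, 23), (2006, Wes, 40, 38, Orion, Vega, 23)}.
Apply σ_{title = Helix}; surviving tuples: {(2006, Dee, 30, 31, Alpha, Helix, 33), (2006, Dee, 30, 31, Delta, Helix, 33), (2006, Dee, 30, 31, Gamma, Helix, 33), (2006, Dee, 30, 31, Lyra, Helix, 33), (2006, Dee, 30, 31, Orion, Helix, 33)}
π[mid, role]: project onto (mid, role) → {(33, Alpha), (33, Delta), (33, Gamma), (33, Lyra), (33, Orion)}

{(33, Alpha), (33, Delta), (33, Gamma), (33, Lyra), (33, Orion)}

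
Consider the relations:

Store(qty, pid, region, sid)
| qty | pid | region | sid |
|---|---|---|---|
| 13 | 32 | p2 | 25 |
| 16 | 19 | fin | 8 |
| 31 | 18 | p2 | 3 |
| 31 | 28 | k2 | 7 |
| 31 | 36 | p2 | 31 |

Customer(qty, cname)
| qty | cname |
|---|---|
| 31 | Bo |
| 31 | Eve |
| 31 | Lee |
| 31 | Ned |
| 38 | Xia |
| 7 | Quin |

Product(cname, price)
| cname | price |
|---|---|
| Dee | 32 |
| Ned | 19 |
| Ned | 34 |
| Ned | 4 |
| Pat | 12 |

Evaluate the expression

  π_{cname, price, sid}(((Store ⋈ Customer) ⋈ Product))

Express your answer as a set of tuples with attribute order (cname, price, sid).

{(Ned, 19, 3), (Ned, 19, 31), (Ned, 19, 7), (Ned, 34, 3), (Ned, 34, 31), (Ned, 34, 7), (Ned, 4, 3), (Ned, 4, 31), (Ned, 4, 7)}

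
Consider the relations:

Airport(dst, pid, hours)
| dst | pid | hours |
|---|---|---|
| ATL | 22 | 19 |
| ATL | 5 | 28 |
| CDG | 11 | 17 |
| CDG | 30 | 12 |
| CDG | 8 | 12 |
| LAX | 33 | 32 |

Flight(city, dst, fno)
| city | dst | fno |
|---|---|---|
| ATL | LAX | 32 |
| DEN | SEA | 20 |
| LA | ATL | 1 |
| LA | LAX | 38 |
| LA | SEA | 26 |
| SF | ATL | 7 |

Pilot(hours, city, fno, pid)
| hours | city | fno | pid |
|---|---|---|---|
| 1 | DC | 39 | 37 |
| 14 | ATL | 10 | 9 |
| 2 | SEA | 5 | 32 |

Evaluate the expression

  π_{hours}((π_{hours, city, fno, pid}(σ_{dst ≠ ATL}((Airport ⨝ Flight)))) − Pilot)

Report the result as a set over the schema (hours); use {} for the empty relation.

Natural join on dst: {(ATL, 22, 19, LA, 1), (ATL, 22, 19, SF, 7), (ATL, 5, 28, LA, 1), (ATL, 5, 28, SF, 7), (LAX, 33, 32, ATL, 32), (LAX, 33, 32, LA, 38)}
Filtering on dst ≠ ATL leaves {(LAX, 33, 32, ATL, 32), (LAX, 33, 32, LA, 38)}.
Keep only column(s) hours, city, fno, pid: {(32, ATL, 32, 33), (32, LA, 38, 33)}
Taking the difference: {(32, ATL, 32, 33), (32, LA, 38, 33)}
Keep only column(s) hours (1 duplicate(s) eliminated): {32}

{32}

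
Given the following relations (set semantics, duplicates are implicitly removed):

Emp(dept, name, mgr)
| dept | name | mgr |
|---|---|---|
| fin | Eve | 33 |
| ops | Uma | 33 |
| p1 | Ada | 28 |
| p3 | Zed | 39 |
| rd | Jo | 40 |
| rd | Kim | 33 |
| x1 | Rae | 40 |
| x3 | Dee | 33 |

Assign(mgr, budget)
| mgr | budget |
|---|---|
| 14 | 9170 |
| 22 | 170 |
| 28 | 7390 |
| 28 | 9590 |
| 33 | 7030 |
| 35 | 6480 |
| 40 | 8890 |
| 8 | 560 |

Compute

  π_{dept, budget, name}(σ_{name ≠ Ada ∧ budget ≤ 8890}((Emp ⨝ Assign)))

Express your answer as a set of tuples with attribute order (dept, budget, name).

{(fin, 7030, Eve), (ops, 7030, Uma), (rd, 7030, Kim), (rd, 8890, Jo), (x1, 8890, Rae), (x3, 7030, Dee)}

Emp ⋈ Assign (natural join on mgr): {(fin, Eve, 33, 7030), (ops, Uma, 33, 7030), (p1, Ada, 28, 7390), (p1, Ada, 28, 9590), (rd, Jo, 40, 8890), (rd, Kim, 33, 7030), (x1, Rae, 40, 8890), (x3, Dee, 33, 7030)}
Apply σ_{name ≠ Ada ∧ budget ≤ 8890}; surviving tuples: {(fin, Eve, 33, 7030), (ops, Uma, 33, 7030), (rd, Jo, 40, 8890), (rd, Kim, 33, 7030), (x1, Rae, 40, 8890), (x3, Dee, 33, 7030)}
π[dept, budget, name]: project onto (dept, budget, name) → {(fin, 7030, Eve), (ops, 7030, Uma), (rd, 7030, Kim), (rd, 8890, Jo), (x1, 8890, Rae), (x3, 7030, Dee)}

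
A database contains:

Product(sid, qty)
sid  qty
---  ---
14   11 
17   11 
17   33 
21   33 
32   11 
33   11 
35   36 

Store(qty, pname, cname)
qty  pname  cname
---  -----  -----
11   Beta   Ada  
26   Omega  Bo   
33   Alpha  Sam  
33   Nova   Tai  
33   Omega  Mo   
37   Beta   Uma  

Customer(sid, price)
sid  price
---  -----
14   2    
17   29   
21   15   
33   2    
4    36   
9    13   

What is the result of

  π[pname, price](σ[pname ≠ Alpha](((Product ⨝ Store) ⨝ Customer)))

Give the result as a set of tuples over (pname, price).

{(Beta, 2), (Beta, 29), (Nova, 15), (Nova, 29), (Omega, 15), (Omega, 29)}

Joining Product and Store on qty yields {(14, 11, Beta, Ada), (17, 11, Beta, Ada), (17, 33, Alpha, Sam), (17, 33, Nova, Tai), (17, 33, Omega, Mo), (21, 33, Alpha, Sam), (21, 33, Nova, Tai), (21, 33, Omega, Mo), (32, 11, Beta, Ada), (33, 11, Beta, Ada)}.
Joining (Product ⨝ Store) and Customer on sid yields {(14, 11, Beta, Ada, 2), (17, 11, Beta, Ada, 29), (17, 33, Alpha, Sam, 29), (17, 33, Nova, Tai, 29), (17, 33, Omega, Mo, 29), (21, 33, Alpha, Sam, 15), (21, 33, Nova, Tai, 15), (21, 33, Omega, Mo, 15), (33, 11, Beta, Ada, 2)}.
Filtering on pname ≠ Alpha leaves {(14, 11, Beta, Ada, 2), (17, 11, Beta, Ada, 29), (17, 33, Nova, Tai, 29), (17, 33, Omega, Mo, 29), (21, 33, Nova, Tai, 15), (21, 33, Omega, Mo, 15), (33, 11, Beta, Ada, 2)}.
π[pname, price]: project onto (pname, price) (1 duplicate(s) eliminated) → {(Beta, 2), (Beta, 29), (Nova, 15), (Nova, 29), (Omega, 15), (Omega, 29)}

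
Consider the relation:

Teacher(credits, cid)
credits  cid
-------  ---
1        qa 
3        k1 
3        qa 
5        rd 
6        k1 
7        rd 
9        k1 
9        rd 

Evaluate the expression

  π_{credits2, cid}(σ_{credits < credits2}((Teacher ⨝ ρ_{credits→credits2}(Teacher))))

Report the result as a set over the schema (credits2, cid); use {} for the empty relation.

{(3, qa), (6, k1), (7, rd), (9, k1), (9, rd)}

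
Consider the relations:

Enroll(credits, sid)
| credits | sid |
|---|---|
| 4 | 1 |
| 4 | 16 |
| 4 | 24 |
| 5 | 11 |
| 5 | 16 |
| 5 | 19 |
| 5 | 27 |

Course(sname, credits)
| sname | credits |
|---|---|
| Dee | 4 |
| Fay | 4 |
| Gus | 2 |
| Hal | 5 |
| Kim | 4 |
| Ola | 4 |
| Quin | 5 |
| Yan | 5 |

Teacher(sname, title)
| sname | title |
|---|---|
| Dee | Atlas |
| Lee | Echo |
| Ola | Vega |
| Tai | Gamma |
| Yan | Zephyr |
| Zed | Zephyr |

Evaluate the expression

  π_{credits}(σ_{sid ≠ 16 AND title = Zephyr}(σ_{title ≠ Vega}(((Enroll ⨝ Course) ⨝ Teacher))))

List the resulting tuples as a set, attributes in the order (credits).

Natural join on credits: {(4, 1, Dee), (4, 1, Fay), (4, 1, Kim), (4, 1, Ola), (4, 16, Dee), (4, 16, Fay), (4, 16, Kim), (4, 16, Ola), (4, 24, Dee), (4, 24, Fay), (4, 24, Kim), (4, 24, Ola), (5, 11, Hal), (5, 11, Quin), (5, 11, Yan), (5, 16, Hal), (5, 16, Quin), (5, 16, Yan), (5, 19, Hal), (5, 19, Quin), (5, 19, Yan), (5, 27, Hal), (5, 27, Quin), (5, 27, Yan)}
Natural join on sname: {(4, 1, Dee, Atlas), (4, 1, Ola, Vega), (4, 16, Dee, Atlas), (4, 16, Ola, Vega), (4, 24, Dee, Atlas), (4, 24, Ola, Vega), (5, 11, Yan, Zephyr), (5, 16, Yan, Zephyr), (5, 19, Yan, Zephyr), (5, 27, Yan, Zephyr)}
Selection title ≠ Vega: {(4, 1, Dee, Atlas), (4, 16, Dee, Atlas), (4, 24, Dee, Atlas), (5, 11, Yan, Zephyr), (5, 16, Yan, Zephyr), (5, 19, Yan, Zephyr), (5, 27, Yan, Zephyr)}
Selection sid ≠ 16 AND title = Zephyr: {(5, 11, Yan, Zephyr), (5, 19, Yan, Zephyr), (5, 27, Yan, Zephyr)}
π[credits]: project onto (credits) (2 duplicate(s) eliminated) → {5}

{5}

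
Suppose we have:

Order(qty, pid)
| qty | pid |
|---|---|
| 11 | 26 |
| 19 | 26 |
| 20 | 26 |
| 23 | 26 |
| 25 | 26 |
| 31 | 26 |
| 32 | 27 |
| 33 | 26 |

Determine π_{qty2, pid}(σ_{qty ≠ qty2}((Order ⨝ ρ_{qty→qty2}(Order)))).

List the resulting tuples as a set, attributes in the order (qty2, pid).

ρ[qty→qty2]: schema becomes (qty2, pid); tuples unchanged.
Natural join on pid: {(11, 26, 11), (11, 26, 19), (11, 26, 20), (11, 26, 23), (11, 26, 25), (11, 26, 31), (11, 26, 33), (19, 26, 11), (19, 26, 19), (19, 26, 20), (19, 26, 23), (19, 26, 25), (19, 26, 31), (19, 26, 33), (20, 26, 11), (20, 26, 19), (20, 26, 20), (20, 26, 23), (20, 26, 25), (20, 26, 31), (20, 26, 33), (23, 26, 11), (23, 26, 19), (23, 26, 20), (23, 26, 23), (23, 26, 25), (23, 26, 31), (23, 26, 33), (25, 26, 11), (25, 26, 19), (25, 26, 20), (25, 26, 23), (25, 26, 25), (25, 26, 31), (25, 26, 33), (31, 26, 11), (31, 26, 19), (31, 26, 20), (31, 26, 23), (31, 26, 25), (31, 26, 31), (31, 26, 33), (32, 27, 32), (33, 26, 11), (33, 26, 19), (33, 26, 20), (33, 26, 23), (33, 26, 25), (33, 26, 31), (33, 26, 33)}
σ[qty ≠ qty2]: keep tuples satisfying qty ≠ qty2 → {(11, 26, 19), (11, 26, 20), (11, 26, 23), (11, 26, 25), (11, 26, 31), (11, 26, 33), (19, 26, 11), (19, 26, 20), (19, 26, 23), (19, 26, 25), (19, 26, 31), (19, 26, 33), (20, 26, 11), (20, 26, 19), (20, 26, 23), (20, 26, 25), (20, 26, 31), (20, 26, 33), (23, 26, 11), (23, 26, 19), (23, 26, 20), (23, 26, 25), (23, 26, 31), (23, 26, 33), (25, 26, 11), (25, 26, 19), (25, 26, 20), (25, 26, 23), (25, 26, 31), (25, 26, 33), (31, 26, 11), (31, 26, 19), (31, 26, 20), (31, 26, 23), (31, 26, 25), (31, 26, 33), (33, 26, 11), (33, 26, 19), (33, 26, 20), (33, 26, 23), (33, 26, 25), (33, 26, 31)}
π_{qty2, pid} gives {(11, 26), (19, 26), (20, 26), (23, 26), (25, 26), (31, 26), (33, 26)} (35 duplicate(s) eliminated).

{(11, 26), (19, 26), (20, 26), (23, 26), (25, 26), (31, 26), (33, 26)}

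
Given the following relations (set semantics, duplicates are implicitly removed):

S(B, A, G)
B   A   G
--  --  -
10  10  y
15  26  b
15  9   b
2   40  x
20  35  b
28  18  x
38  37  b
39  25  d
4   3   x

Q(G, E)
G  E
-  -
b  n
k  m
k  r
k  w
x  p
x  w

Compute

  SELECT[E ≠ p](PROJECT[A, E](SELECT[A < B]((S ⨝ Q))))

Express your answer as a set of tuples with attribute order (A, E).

Natural join on G: {(15, 26, b, n), (15, 9, b, n), (2, 40, x, p), (2, 40, x, w), (20, 35, b, n), (28, 18, x, p), (28, 18, x, w), (38, 37, b, n), (4, 3, x, p), (4, 3, x, w)}
Filtering on A < B leaves {(15, 9, b, n), (28, 18, x, p), (28, 18, x, w), (38, 37, b, n), (4, 3, x, p), (4, 3, x, w)}.
π[A, E]: project onto (A, E) → {(18, p), (18, w), (3, p), (3, w), (37, n), (9, n)}
Filtering on E ≠ p leaves {(18, w), (3, w), (37, n), (9, n)}.

{(18, w), (3, w), (37, n), (9, n)}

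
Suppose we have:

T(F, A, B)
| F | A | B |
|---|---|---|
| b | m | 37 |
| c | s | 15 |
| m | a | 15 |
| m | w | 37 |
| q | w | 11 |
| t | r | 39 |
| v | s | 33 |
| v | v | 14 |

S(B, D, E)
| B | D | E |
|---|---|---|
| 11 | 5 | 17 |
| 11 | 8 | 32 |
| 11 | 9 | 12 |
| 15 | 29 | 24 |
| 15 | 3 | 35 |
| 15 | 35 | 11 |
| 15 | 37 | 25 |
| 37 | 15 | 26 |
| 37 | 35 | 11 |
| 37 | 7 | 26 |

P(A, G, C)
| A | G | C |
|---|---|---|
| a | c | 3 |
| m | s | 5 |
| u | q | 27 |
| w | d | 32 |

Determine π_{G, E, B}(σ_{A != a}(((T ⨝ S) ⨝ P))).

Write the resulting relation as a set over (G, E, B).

Joining T and S on B yields {(b, m, 37, 15, 26), (b, m, 37, 35, 11), (b, m, 37, 7, 26), (c, s, 15, 29, 24), (c, s, 15, 3, 35), (c, s, 15, 35, 11), (c, s, 15, 37, 25), (m, a, 15, 29, 24), (m, a, 15, 3, 35), (m, a, 15, 35, 11), (m, a, 15, 37, 25), (m, w, 37, 15, 26), (m, w, 37, 35, 11), (m, w, 37, 7, 26), (q, w, 11, 5, 17), (q, w, 11, 8, 32), (q, w, 11, 9, 12)}.
Joining (T ⨝ S) and P on A yields {(b, m, 37, 15, 26, s, 5), (b, m, 37, 35, 11, s, 5), (b, m, 37, 7, 26, s, 5), (m, a, 15, 29, 24, c, 3), (m, a, 15, 3, 35, c, 3), (m, a, 15, 35, 11, c, 3), (m, a, 15, 37, 25, c, 3), (m, w, 37, 15, 26, d, 32), (m, w, 37, 35, 11, d, 32), (m, w, 37, 7, 26, d, 32), (q, w, 11, 5, 17, d, 32), (q, w, 11, 8, 32, d, 32), (q, w, 11, 9, 12, d, 32)}.
Filtering on A != a leaves {(b, m, 37, 15, 26, s, 5), (b, m, 37, 35, 11, s, 5), (b, m, 37, 7, 26, s, 5), (m, w, 37, 15, 26, d, 32), (m, w, 37, 35, 11, d, 32), (m, w, 37, 7, 26, d, 32), (q, w, 11, 5, 17, d, 32), (q, w, 11, 8, 32, d, 32), (q, w, 11, 9, 12, d, 32)}.
Keep only column(s) G, E, B (2 duplicate(s) eliminated): {(d, 11, 37), (d, 12, 11), (d, 17, 11), (d, 26, 37), (d, 32, 11), (s, 11, 37), (s, 26, 37)}

{(d, 11, 37), (d, 12, 11), (d, 17, 11), (d, 26, 37), (d, 32, 11), (s, 11, 37), (s, 26, 37)}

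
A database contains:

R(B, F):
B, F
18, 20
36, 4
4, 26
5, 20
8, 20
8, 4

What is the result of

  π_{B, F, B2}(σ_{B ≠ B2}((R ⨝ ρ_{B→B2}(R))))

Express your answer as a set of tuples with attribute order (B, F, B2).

ρ[B→B2]: schema becomes (B2, F); tuples unchanged.
Natural join on F: {(18, 20, 18), (18, 20, 5), (18, 20, 8), (36, 4, 36), (36, 4, 8), (4, 26, 4), (5, 20, 18), (5, 20, 5), (5, 20, 8), (8, 20, 18), (8, 20, 5), (8, 20, 8), (8, 4, 36), (8, 4, 8)}
Apply σ_{B ≠ B2}; surviving tuples: {(18, 20, 5), (18, 20, 8), (36, 4, 8), (5, 20, 18), (5, 20, 8), (8, 20, 18), (8, 20, 5), (8, 4, 36)}
Keep only column(s) B, F, B2: {(18, 20, 5), (18, 20, 8), (36, 4, 8), (5, 20, 18), (5, 20, 8), (8, 20, 18), (8, 20, 5), (8, 4, 36)}

{(18, 20, 5), (18, 20, 8), (36, 4, 8), (5, 20, 18), (5, 20, 8), (8, 20, 18), (8, 20, 5), (8, 4, 36)}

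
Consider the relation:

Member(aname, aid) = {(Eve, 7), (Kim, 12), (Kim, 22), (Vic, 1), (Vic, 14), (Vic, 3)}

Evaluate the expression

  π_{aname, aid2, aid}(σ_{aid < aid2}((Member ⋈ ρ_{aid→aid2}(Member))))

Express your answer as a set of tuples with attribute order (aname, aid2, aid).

ρ[aid→aid2]: schema becomes (aname, aid2); tuples unchanged.
Natural join on aname: {(Eve, 7, 7), (Kim, 12, 12), (Kim, 12, 22), (Kim, 22, 12), (Kim, 22, 22), (Vic, 1, 1), (Vic, 1, 14), (Vic, 1, 3), (Vic, 14, 1), (Vic, 14, 14), (Vic, 14, 3), (Vic, 3, 1), (Vic, 3, 14), (Vic, 3, 3)}
Selection aid < aid2: {(Kim, 12, 22), (Vic, 1, 14), (Vic, 1, 3), (Vic, 3, 14)}
π_{aname, aid2, aid} gives {(Kim, 22, 12), (Vic, 14, 1), (Vic, 14, 3), (Vic, 3, 1)}.

{(Kim, 22, 12), (Vic, 14, 1), (Vic, 14, 3), (Vic, 3, 1)}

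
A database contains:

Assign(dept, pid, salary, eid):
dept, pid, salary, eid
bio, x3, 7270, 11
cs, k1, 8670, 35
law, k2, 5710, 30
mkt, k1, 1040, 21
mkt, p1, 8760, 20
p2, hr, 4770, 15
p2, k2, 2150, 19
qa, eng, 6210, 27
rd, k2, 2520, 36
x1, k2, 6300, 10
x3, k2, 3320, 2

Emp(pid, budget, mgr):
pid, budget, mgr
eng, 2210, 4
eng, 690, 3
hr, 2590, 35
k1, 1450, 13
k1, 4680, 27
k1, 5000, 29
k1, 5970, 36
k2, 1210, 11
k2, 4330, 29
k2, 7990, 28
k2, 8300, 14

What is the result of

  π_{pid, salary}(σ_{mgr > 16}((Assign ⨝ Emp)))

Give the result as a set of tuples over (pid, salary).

Assign ⋈ Emp (natural join on pid): {(cs, k1, 8670, 35, 1450, 13), (cs, k1, 8670, 35, 4680, 27), (cs, k1, 8670, 35, 5000, 29), (cs, k1, 8670, 35, 5970, 36), (law, k2, 5710, 30, 1210, 11), (law, k2, 5710, 30, 4330, 29), (law, k2, 5710, 30, 7990, 28), (law, k2, 5710, 30, 8300, 14), (mkt, k1, 1040, 21, 1450, 13), (mkt, k1, 1040, 21, 4680, 27), (mkt, k1, 1040, 21, 5000, 29), (mkt, k1, 1040, 21, 5970, 36), (p2, hr, 4770, 15, 2590, 35), (p2, k2, 2150, 19, 1210, 11), (p2, k2, 2150, 19, 4330, 29), (p2, k2, 2150, 19, 7990, 28), (p2, k2, 2150, 19, 8300, 14), (qa, eng, 6210, 27, 2210, 4), (qa, eng, 6210, 27, 690, 3), (rd, k2, 2520, 36, 1210, 11), (rd, k2, 2520, 36, 4330, 29), (rd, k2, 2520, 36, 7990, 28), (rd, k2, 2520, 36, 8300, 14), (x1, k2, 6300, 10, 1210, 11), (x1, k2, 6300, 10, 4330, 29), (x1, k2, 6300, 10, 7990, 28), (x1, k2, 6300, 10, 8300, 14), (x3, k2, 3320, 2, 1210, 11), (x3, k2, 3320, 2, 4330, 29), (x3, k2, 3320, 2, 7990, 28), (x3, k2, 3320, 2, 8300, 14)}
σ[mgr > 16]: keep tuples satisfying mgr > 16 → {(cs, k1, 8670, 35, 4680, 27), (cs, k1, 8670, 35, 5000, 29), (cs, k1, 8670, 35, 5970, 36), (law, k2, 5710, 30, 4330, 29), (law, k2, 5710, 30, 7990, 28), (mkt, k1, 1040, 21, 4680, 27), (mkt, k1, 1040, 21, 5000, 29), (mkt, k1, 1040, 21, 5970, 36), (p2, hr, 4770, 15, 2590, 35), (p2, k2, 2150, 19, 4330, 29), (p2, k2, 2150, 19, 7990, 28), (rd, k2, 2520, 36, 4330, 29), (rd, k2, 2520, 36, 7990, 28), (x1, k2, 6300, 10, 4330, 29), (x1, k2, 6300, 10, 7990, 28), (x3, k2, 3320, 2, 4330, 29), (x3, k2, 3320, 2, 7990, 28)}
Projecting to pid, salary (9 duplicate(s) eliminated): {(hr, 4770), (k1, 1040), (k1, 8670), (k2, 2150), (k2, 2520), (k2, 3320), (k2, 5710), (k2, 6300)}

{(hr, 4770), (k1, 1040), (k1, 8670), (k2, 2150), (k2, 2520), (k2, 3320), (k2, 5710), (k2, 6300)}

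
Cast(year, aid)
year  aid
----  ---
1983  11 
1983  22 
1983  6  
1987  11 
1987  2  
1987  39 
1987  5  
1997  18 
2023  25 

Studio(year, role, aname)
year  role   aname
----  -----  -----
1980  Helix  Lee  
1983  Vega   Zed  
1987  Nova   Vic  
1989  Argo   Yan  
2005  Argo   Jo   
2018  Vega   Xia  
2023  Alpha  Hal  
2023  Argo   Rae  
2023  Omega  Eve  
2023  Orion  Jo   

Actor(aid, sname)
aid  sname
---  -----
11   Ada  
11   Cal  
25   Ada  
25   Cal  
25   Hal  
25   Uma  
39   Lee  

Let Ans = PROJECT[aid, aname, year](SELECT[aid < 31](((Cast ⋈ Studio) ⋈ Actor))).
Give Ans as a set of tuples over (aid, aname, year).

{(11, Vic, 1987), (11, Zed, 1983), (25, Eve, 2023), (25, Hal, 2023), (25, Jo, 2023), (25, Rae, 2023)}

Cast ⋈ Studio (natural join on year): {(1983, 11, Vega, Zed), (1983, 22, Vega, Zed), (1983, 6, Vega, Zed), (1987, 11, Nova, Vic), (1987, 2, Nova, Vic), (1987, 39, Nova, Vic), (1987, 5, Nova, Vic), (2023, 25, Alpha, Hal), (2023, 25, Argo, Rae), (2023, 25, Omega, Eve), (2023, 25, Orion, Jo)}
(Cast ⋈ Studio) ⋈ Actor (natural join on aid): {(1983, 11, Vega, Zed, Ada), (1983, 11, Vega, Zed, Cal), (1987, 11, Nova, Vic, Ada), (1987, 11, Nova, Vic, Cal), (1987, 39, Nova, Vic, Lee), (2023, 25, Alpha, Hal, Ada), (2023, 25, Alpha, Hal, Cal), (2023, 25, Alpha, Hal, Hal), (2023, 25, Alpha, Hal, Uma), (2023, 25, Argo, Rae, Ada), (2023, 25, Argo, Rae, Cal), (2023, 25, Argo, Rae, Hal), (2023, 25, Argo, Rae, Uma), (2023, 25, Omega, Eve, Ada), (2023, 25, Omega, Eve, Cal), (2023, 25, Omega, Eve, Hal), (2023, 25, Omega, Eve, Uma), (2023, 25, Orion, Jo, Ada), (2023, 25, Orion, Jo, Cal), (2023, 25, Orion, Jo, Hal), (2023, 25, Orion, Jo, Uma)}
σ[aid < 31]: keep tuples satisfying aid < 31 → {(1983, 11, Vega, Zed, Ada), (1983, 11, Vega, Zed, Cal), (1987, 11, Nova, Vic, Ada), (1987, 11, Nova, Vic, Cal), (2023, 25, Alpha, Hal, Ada), (2023, 25, Alpha, Hal, Cal), (2023, 25, Alpha, Hal, Hal), (2023, 25, Alpha, Hal, Uma), (2023, 25, Argo, Rae, Ada), (2023, 25, Argo, Rae, Cal), (2023, 25, Argo, Rae, Hal), (2023, 25, Argo, Rae, Uma), (2023, 25, Omega, Eve, Ada), (2023, 25, Omega, Eve, Cal), (2023, 25, Omega, Eve, Hal), (2023, 25, Omega, Eve, Uma), (2023, 25, Orion, Jo, Ada), (2023, 25, Orion, Jo, Cal), (2023, 25, Orion, Jo, Hal), (2023, 25, Orion, Jo, Uma)}
Projecting to aid, aname, year (14 duplicate(s) eliminated): {(11, Vic, 1987), (11, Zed, 1983), (25, Eve, 2023), (25, Hal, 2023), (25, Jo, 2023), (25, Rae, 2023)}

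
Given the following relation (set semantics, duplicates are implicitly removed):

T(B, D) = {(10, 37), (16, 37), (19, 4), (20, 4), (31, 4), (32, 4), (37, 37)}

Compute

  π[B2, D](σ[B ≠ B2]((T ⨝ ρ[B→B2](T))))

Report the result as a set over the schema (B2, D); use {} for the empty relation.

ρ[B→B2]: schema becomes (B2, D); tuples unchanged.
T ⋈ ρ[B→B2](T) (natural join on D): {(10, 37, 10), (10, 37, 16), (10, 37, 37), (16, 37, 10), (16, 37, 16), (16, 37, 37), (19, 4, 19), (19, 4, 20), (19, 4, 31), (19, 4, 32), (20, 4, 19), (20, 4, 20), (20, 4, 31), (20, 4, 32), (31, 4, 19), (31, 4, 20), (31, 4, 31), (31, 4, 32), (32, 4, 19), (32, 4, 20), (32, 4, 31), (32, 4, 32), (37, 37, 10), (37, 37, 16), (37, 37, 37)}
Apply σ_{B ≠ B2}; surviving tuples: {(10, 37, 16), (10, 37, 37), (16, 37, 10), (16, 37, 37), (19, 4, 20), (19, 4, 31), (19, 4, 32), (20, 4, 19), (20, 4, 31), (20, 4, 32), (31, 4, 19), (31, 4, 20), (31, 4, 32), (32, 4, 19), (32, 4, 20), (32, 4, 31), (37, 37, 10), (37, 37, 16)}
π_{B2, D} gives {(10, 37), (16, 37), (19, 4), (20, 4), (31, 4), (32, 4), (37, 37)} (11 duplicate(s) eliminated).

{(10, 37), (16, 37), (19, 4), (20, 4), (31, 4), (32, 4), (37, 37)}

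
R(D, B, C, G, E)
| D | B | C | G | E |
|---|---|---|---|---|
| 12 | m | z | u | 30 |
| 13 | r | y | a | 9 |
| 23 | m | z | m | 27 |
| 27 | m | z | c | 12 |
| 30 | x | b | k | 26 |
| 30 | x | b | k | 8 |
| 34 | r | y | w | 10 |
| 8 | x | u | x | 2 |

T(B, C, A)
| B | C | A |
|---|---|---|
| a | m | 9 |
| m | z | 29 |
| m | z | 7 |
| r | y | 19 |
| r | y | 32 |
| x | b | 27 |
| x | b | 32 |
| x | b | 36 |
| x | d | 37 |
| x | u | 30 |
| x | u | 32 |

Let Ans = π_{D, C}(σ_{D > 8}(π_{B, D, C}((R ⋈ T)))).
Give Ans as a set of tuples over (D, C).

R ⋈ T (natural join on B, C): {(12, m, z, u, 30, 29), (12, m, z, u, 30, 7), (13, r, y, a, 9, 19), (13, r, y, a, 9, 32), (23, m, z, m, 27, 29), (23, m, z, m, 27, 7), (27, m, z, c, 12, 29), (27, m, z, c, 12, 7), (30, x, b, k, 26, 27), (30, x, b, k, 26, 32), (30, x, b, k, 26, 36), (30, x, b, k, 8, 27), (30, x, b, k, 8, 32), (30, x, b, k, 8, 36), (34, r, y, w, 10, 19), (34, r, y, w, 10, 32), (8, x, u, x, 2, 30), (8, x, u, x, 2, 32)}
π[B, D, C]: project onto (B, D, C) (11 duplicate(s) eliminated) → {(m, 12, z), (m, 23, z), (m, 27, z), (r, 13, y), (r, 34, y), (x, 30, b), (x, 8, u)}
σ[D > 8]: keep tuples satisfying D > 8 → {(m, 12, z), (m, 23, z), (m, 27, z), (r, 13, y), (r, 34, y), (x, 30, b)}
π[D, C]: project onto (D, C) → {(12, z), (13, y), (23, z), (27, z), (30, b), (34, y)}

{(12, z), (13, y), (23, z), (27, z), (30, b), (34, y)}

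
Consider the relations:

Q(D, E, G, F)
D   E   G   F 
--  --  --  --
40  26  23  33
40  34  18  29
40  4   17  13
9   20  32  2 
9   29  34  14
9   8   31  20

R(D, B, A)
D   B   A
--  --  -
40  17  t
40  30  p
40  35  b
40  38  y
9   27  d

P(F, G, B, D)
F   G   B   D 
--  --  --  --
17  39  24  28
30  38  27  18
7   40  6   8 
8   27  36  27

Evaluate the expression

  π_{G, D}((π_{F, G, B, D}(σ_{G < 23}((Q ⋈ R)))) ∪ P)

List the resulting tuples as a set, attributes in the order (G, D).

Natural join on D: {(40, 26, 23, 33, 17, t), (40, 26, 23, 33, 30, p), (40, 26, 23, 33, 35, b), (40, 26, 23, 33, 38, y), (40, 34, 18, 29, 17, t), (40, 34, 18, 29, 30, p), (40, 34, 18, 29, 35, b), (40, 34, 18, 29, 38, y), (40, 4, 17, 13, 17, t), (40, 4, 17, 13, 30, p), (40, 4, 17, 13, 35, b), (40, 4, 17, 13, 38, y), (9, 20, 32, 2, 27, d), (9, 29, 34, 14, 27, d), (9, 8, 31, 20, 27, d)}
σ[G < 23]: keep tuples satisfying G < 23 → {(40, 34, 18, 29, 17, t), (40, 34, 18, 29, 30, p), (40, 34, 18, 29, 35, b), (40, 34, 18, 29, 38, y), (40, 4, 17, 13, 17, t), (40, 4, 17, 13, 30, p), (40, 4, 17, 13, 35, b), (40, 4, 17, 13, 38, y)}
Keep only column(s) F, G, B, D: {(13, 17, 17, 40), (13, 17, 30, 40), (13, 17, 35, 40), (13, 17, 38, 40), (29, 18, 17, 40), (29, 18, 30, 40), (29, 18, 35, 40), (29, 18, 38, 40)}
Set union of the two operands is {(13, 17, 17, 40), (13, 17, 30, 40), (13, 17, 35, 40), (13, 17, 38, 40), (17, 39, 24, 28), (29, 18, 17, 40), (29, 18, 30, 40), (29, 18, 35, 40), (29, 18, 38, 40), (30, 38, 27, 18), (7, 40, 6, 8), (8, 27, 36, 27)}.
Keep only column(s) G, D (6 duplicate(s) eliminated): {(17, 40), (18, 40), (27, 27), (38, 18), (39, 28), (40, 8)}

{(17, 40), (18, 40), (27, 27), (38, 18), (39, 28), (40, 8)}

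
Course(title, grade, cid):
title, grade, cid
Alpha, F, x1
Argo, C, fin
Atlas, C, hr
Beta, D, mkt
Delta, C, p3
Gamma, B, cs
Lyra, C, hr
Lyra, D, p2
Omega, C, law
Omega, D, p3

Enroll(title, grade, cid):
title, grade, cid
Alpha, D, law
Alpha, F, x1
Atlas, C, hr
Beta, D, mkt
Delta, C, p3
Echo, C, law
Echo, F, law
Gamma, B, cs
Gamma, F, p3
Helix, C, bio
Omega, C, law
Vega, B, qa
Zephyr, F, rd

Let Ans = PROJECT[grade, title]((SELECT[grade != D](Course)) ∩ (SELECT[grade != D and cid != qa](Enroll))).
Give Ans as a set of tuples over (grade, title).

{(B, Gamma), (C, Atlas), (C, Delta), (C, Omega), (F, Alpha)}

σ[grade != D]: keep tuples satisfying grade != D → {(Alpha, F, x1), (Argo, C, fin), (Atlas, C, hr), (Delta, C, p3), (Gamma, B, cs), (Lyra, C, hr), (Omega, C, law)}
σ[grade != D and cid != qa]: keep tuples satisfying grade != D and cid != qa → {(Alpha, F, x1), (Atlas, C, hr), (Delta, C, p3), (Echo, C, law), (Echo, F, law), (Gamma, B, cs), (Gamma, F, p3), (Helix, C, bio), (Omega, C, law), (Zephyr, F, rd)}
Set intersection of the two operands is {(Alpha, F, x1), (Atlas, C, hr), (Delta, C, p3), (Gamma, B, cs), (Omega, C, law)}.
π[grade, title]: project onto (grade, title) → {(B, Gamma), (C, Atlas), (C, Delta), (C, Omega), (F, Alpha)}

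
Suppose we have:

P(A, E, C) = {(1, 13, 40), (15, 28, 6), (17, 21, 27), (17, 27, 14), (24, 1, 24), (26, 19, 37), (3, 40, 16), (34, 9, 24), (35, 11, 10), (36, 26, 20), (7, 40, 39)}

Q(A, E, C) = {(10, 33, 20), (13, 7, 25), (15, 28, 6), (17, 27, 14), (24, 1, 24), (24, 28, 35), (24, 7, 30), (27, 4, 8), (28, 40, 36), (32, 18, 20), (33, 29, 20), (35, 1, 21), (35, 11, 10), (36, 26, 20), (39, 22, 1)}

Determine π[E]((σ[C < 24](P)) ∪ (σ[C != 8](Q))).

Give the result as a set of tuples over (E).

σ[C < 24]: keep tuples satisfying C < 24 → {(15, 28, 6), (17, 27, 14), (3, 40, 16), (35, 11, 10), (36, 26, 20)}
σ[C != 8]: keep tuples satisfying C != 8 → {(10, 33, 20), (13, 7, 25), (15, 28, 6), (17, 27, 14), (24, 1, 24), (24, 28, 35), (24, 7, 30), (28, 40, 36), (32, 18, 20), (33, 29, 20), (35, 1, 21), (35, 11, 10), (36, 26, 20), (39, 22, 1)}
Union: {(15, 28, 6), (17, 27, 14), (3, 40, 16), (35, 11, 10), (36, 26, 20)} with {(10, 33, 20), (13, 7, 25), (15, 28, 6), (17, 27, 14), (24, 1, 24), (24, 28, 35), (24, 7, 30), (28, 40, 36), (32, 18, 20), (33, 29, 20), (35, 1, 21), (35, 11, 10), (36, 26, 20), (39, 22, 1)} → {(10, 33, 20), (13, 7, 25), (15, 28, 6), (17, 27, 14), (24, 1, 24), (24, 28, 35), (24, 7, 30), (28, 40, 36), (3, 40, 16), (32, 18, 20), (33, 29, 20), (35, 1, 21), (35, 11, 10), (36, 26, 20), (39, 22, 1)}
π[E]: project onto (E) (4 duplicate(s) eliminated) → {1, 11, 18, 22, 26, 27, 28, 29, 33, 40, 7}

{1, 11, 18, 22, 26, 27, 28, 29, 33, 40, 7}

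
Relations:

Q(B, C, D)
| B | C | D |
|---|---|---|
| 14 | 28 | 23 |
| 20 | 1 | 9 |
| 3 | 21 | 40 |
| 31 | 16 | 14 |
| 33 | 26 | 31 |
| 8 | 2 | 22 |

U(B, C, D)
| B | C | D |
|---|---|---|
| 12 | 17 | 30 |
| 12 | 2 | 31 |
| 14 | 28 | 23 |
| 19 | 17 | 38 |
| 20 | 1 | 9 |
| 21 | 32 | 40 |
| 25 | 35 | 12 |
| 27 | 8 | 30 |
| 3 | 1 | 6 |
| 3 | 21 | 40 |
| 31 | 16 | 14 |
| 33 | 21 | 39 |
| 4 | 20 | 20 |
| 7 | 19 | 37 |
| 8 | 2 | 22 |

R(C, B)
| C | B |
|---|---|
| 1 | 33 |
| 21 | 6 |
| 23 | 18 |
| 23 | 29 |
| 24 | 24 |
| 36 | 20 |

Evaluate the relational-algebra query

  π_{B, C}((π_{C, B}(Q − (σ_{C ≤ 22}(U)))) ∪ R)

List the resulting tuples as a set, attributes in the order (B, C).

Selection C ≤ 22: {(12, 17, 30), (12, 2, 31), (19, 17, 38), (20, 1, 9), (27, 8, 30), (3, 1, 6), (3, 21, 40), (31, 16, 14), (33, 21, 39), (4, 20, 20), (7, 19, 37), (8, 2, 22)}
Difference: {(14, 28, 23), (20, 1, 9), (3, 21, 40), (31, 16, 14), (33, 26, 31), (8, 2, 22)} with {(12, 17, 30), (12, 2, 31), (19, 17, 38), (20, 1, 9), (27, 8, 30), (3, 1, 6), (3, 21, 40), (31, 16, 14), (33, 21, 39), (4, 20, 20), (7, 19, 37), (8, 2, 22)} → {(14, 28, 23), (33, 26, 31)}
Keep only column(s) C, B: {(26, 33), (28, 14)}
Union: {(26, 33), (28, 14)} with {(1, 33), (21, 6), (23, 18), (23, 29), (24, 24), (36, 20)} → {(1, 33), (21, 6), (23, 18), (23, 29), (24, 24), (26, 33), (28, 14), (36, 20)}
Keep only column(s) B, C: {(14, 28), (18, 23), (20, 36), (24, 24), (29, 23), (33, 1), (33, 26), (6, 21)}

{(14, 28), (18, 23), (20, 36), (24, 24), (29, 23), (33, 1), (33, 26), (6, 21)}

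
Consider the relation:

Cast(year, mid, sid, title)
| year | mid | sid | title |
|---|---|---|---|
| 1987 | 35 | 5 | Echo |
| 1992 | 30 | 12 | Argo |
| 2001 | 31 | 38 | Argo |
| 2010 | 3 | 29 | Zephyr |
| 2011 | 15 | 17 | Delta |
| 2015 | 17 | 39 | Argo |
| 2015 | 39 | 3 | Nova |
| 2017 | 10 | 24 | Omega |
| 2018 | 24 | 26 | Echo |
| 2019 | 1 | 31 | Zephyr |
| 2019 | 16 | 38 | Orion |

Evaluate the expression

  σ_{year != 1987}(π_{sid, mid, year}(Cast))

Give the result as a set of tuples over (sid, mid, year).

Keep only column(s) sid, mid, year: {(12, 30, 1992), (17, 15, 2011), (24, 10, 2017), (26, 24, 2018), (29, 3, 2010), (3, 39, 2015), (31, 1, 2019), (38, 16, 2019), (38, 31, 2001), (39, 17, 2015), (5, 35, 1987)}
Selection year != 1987: {(12, 30, 1992), (17, 15, 2011), (24, 10, 2017), (26, 24, 2018), (29, 3, 2010), (3, 39, 2015), (31, 1, 2019), (38, 16, 2019), (38, 31, 2001), (39, 17, 2015)}

{(12, 30, 1992), (17, 15, 2011), (24, 10, 2017), (26, 24, 2018), (29, 3, 2010), (3, 39, 2015), (31, 1, 2019), (38, 16, 2019), (38, 31, 2001), (39, 17, 2015)}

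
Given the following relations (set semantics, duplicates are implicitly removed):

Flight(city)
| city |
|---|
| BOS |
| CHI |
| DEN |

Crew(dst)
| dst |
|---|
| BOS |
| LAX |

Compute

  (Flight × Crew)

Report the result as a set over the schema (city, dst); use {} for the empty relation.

{(BOS, BOS), (BOS, LAX), (CHI, BOS), (CHI, LAX), (DEN, BOS), (DEN, LAX)}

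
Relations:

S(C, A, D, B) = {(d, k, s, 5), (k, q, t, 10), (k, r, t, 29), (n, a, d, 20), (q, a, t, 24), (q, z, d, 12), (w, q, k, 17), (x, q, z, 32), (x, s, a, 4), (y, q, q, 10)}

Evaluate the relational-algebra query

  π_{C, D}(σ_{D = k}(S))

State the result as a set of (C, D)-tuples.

σ[D = k]: keep tuples satisfying D = k → {(w, q, k, 17)}
π_{C, D} gives {(w, k)}.

{(w, k)}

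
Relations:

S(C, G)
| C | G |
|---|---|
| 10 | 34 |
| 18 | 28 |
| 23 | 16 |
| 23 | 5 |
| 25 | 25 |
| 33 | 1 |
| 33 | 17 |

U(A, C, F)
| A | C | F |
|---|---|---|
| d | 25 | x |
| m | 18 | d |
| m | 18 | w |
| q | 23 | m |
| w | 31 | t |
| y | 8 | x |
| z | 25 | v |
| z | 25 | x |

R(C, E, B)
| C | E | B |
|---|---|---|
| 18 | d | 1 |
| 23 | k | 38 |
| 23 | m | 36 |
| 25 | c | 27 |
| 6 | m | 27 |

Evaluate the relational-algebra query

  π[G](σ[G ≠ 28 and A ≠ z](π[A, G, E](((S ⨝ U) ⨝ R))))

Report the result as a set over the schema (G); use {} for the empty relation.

{16, 25, 5}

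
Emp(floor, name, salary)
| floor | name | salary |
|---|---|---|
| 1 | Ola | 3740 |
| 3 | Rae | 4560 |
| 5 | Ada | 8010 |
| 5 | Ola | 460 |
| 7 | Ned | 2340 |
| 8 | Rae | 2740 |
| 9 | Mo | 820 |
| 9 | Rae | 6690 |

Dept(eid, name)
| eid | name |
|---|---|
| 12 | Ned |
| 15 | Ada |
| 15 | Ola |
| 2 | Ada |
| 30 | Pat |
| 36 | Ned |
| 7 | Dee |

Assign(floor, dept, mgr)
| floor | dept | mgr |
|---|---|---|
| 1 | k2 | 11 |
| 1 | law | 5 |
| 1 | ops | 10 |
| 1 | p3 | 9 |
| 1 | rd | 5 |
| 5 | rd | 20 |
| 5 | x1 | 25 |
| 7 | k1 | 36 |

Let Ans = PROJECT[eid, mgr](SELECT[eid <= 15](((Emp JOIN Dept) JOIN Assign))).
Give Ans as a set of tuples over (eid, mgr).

Natural join on name: {(1, Ola, 3740, 15), (5, Ada, 8010, 15), (5, Ada, 8010, 2), (5, Ola, 460, 15), (7, Ned, 2340, 12), (7, Ned, 2340, 36)}
Natural join on floor: {(1, Ola, 3740, 15, k2, 11), (1, Ola, 3740, 15, law, 5), (1, Ola, 3740, 15, ops, 10), (1, Ola, 3740, 15, p3, 9), (1, Ola, 3740, 15, rd, 5), (5, Ada, 8010, 15, rd, 20), (5, Ada, 8010, 15, x1, 25), (5, Ada, 8010, 2, rd, 20), (5, Ada, 8010, 2, x1, 25), (5, Ola, 460, 15, rd, 20), (5, Ola, 460, 15, x1, 25), (7, Ned, 2340, 12, k1, 36), (7, Ned, 2340, 36, k1, 36)}
Selection eid <= 15: {(1, Ola, 3740, 15, k2, 11), (1, Ola, 3740, 15, law, 5), (1, Ola, 3740, 15, ops, 10), (1, Ola, 3740, 15, p3, 9), (1, Ola, 3740, 15, rd, 5), (5, Ada, 8010, 15, rd, 20), (5, Ada, 8010, 15, x1, 25), (5, Ada, 8010, 2, rd, 20), (5, Ada, 8010, 2, x1, 25), (5, Ola, 460, 15, rd, 20), (5, Ola, 460, 15, x1, 25), (7, Ned, 2340, 12, k1, 36)}
Keep only column(s) eid, mgr (3 duplicate(s) eliminated): {(12, 36), (15, 10), (15, 11), (15, 20), (15, 25), (15, 5), (15, 9), (2, 20), (2, 25)}

{(12, 36), (15, 10), (15, 11), (15, 20), (15, 25), (15, 5), (15, 9), (2, 20), (2, 25)}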